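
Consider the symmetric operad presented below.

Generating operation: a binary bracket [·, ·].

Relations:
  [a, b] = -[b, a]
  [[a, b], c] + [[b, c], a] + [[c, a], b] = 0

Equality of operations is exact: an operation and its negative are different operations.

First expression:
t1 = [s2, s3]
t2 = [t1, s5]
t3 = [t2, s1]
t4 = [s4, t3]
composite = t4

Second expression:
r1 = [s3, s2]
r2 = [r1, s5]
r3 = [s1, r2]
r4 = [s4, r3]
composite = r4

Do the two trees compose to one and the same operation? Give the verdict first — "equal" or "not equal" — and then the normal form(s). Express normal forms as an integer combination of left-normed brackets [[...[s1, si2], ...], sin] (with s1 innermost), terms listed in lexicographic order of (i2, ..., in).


The first composite normalizes to [[[[s1, s2], s3], s5], s4] - [[[[s1, s3], s2], s5], s4] - [[[[s1, s5], s2], s3], s4] + [[[[s1, s5], s3], s2], s4]
The second composite normalizes to [[[[s1, s2], s3], s5], s4] - [[[[s1, s3], s2], s5], s4] - [[[[s1, s5], s2], s3], s4] + [[[[s1, s5], s3], s2], s4]
Identical normal forms: equal.

equal; both compose to [[[[s1, s2], s3], s5], s4] - [[[[s1, s3], s2], s5], s4] - [[[[s1, s5], s2], s3], s4] + [[[[s1, s5], s3], s2], s4]


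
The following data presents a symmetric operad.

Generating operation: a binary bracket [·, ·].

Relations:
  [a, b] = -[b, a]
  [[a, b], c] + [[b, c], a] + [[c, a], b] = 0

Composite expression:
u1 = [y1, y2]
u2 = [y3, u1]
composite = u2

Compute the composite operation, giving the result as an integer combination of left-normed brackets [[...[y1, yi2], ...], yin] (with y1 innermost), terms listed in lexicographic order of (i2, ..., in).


-[[y1, y2], y3]

Skip Jacobi rewriting: expand, keep y1-initial words, read off terms.
Composite bracket: [y3, [y1, y2]]
Applying ab - ba throughout gives 4 signed words (2^2 = 4).
Keep just the words that open with y1:
  from y1y2y3, sign -1: term -[[y1, y2], y3]


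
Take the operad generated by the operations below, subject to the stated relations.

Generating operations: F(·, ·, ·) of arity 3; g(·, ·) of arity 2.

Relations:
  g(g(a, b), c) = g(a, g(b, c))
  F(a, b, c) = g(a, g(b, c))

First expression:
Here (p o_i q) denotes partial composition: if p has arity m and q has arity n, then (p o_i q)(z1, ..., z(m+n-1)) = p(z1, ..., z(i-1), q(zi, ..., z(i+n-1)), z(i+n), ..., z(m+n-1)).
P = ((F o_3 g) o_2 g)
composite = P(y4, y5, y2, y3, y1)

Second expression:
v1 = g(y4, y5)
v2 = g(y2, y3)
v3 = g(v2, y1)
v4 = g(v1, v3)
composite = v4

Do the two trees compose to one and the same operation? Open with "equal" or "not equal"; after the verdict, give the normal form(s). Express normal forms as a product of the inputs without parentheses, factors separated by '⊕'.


equal; the common form is y4 ⊕ y5 ⊕ y2 ⊕ y3 ⊕ y1


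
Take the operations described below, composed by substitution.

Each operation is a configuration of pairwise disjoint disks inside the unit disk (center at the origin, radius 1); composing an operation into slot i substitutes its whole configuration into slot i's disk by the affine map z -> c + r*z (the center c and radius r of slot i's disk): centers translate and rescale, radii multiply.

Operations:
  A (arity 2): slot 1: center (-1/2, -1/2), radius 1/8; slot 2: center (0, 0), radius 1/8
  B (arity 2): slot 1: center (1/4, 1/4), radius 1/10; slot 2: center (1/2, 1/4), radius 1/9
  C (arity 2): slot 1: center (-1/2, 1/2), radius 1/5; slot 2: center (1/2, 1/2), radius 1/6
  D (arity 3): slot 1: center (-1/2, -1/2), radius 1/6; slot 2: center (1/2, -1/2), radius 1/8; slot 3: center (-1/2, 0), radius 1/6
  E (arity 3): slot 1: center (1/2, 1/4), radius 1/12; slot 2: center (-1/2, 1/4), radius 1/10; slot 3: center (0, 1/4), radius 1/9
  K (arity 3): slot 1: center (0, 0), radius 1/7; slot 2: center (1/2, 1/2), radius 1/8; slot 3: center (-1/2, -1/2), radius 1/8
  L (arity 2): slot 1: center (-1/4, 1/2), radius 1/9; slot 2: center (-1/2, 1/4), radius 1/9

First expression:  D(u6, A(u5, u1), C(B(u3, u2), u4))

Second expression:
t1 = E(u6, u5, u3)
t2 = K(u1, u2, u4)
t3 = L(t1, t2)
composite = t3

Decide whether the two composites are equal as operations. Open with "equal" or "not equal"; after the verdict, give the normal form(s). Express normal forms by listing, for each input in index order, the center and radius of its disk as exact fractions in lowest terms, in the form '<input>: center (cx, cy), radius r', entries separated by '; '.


not equal; the first gives u1: center (1/2, -1/2), radius 1/64; u2: center (-17/30, 11/120), radius 1/270; u3: center (-23/40, 11/120), radius 1/300; u4: center (-5/12, 1/12), radius 1/36; u5: center (7/16, -9/16), radius 1/64; u6: center (-1/2, -1/2), radius 1/6 and the second u1: center (-1/2, 1/4), radius 1/63; u2: center (-4/9, 11/36), radius 1/72; u3: center (-1/4, 19/36), radius 1/81; u4: center (-5/9, 7/36), radius 1/72; u5: center (-11/36, 19/36), radius 1/90; u6: center (-7/36, 19/36), radius 1/108

Normal form of the first expression: u1: center (1/2, -1/2), radius 1/64; u2: center (-17/30, 11/120), radius 1/270; u3: center (-23/40, 11/120), radius 1/300; u4: center (-5/12, 1/12), radius 1/36; u5: center (7/16, -9/16), radius 1/64; u6: center (-1/2, -1/2), radius 1/6
Normal form of the second expression: u1: center (-1/2, 1/4), radius 1/63; u2: center (-4/9, 11/36), radius 1/72; u3: center (-1/4, 19/36), radius 1/81; u4: center (-5/9, 7/36), radius 1/72; u5: center (-11/36, 19/36), radius 1/90; u6: center (-7/36, 19/36), radius 1/108
They disagree, so not equal.


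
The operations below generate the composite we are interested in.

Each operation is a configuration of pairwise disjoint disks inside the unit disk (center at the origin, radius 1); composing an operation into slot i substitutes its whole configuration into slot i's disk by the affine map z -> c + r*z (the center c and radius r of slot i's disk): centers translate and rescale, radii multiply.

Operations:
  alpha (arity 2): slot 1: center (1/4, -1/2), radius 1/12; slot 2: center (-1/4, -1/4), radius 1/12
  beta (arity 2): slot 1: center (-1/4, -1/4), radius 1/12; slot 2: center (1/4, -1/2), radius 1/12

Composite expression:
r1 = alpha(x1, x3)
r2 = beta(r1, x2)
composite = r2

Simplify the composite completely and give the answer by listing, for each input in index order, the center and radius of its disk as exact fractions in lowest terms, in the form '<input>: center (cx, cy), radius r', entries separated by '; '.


x1: center (-11/48, -7/24), radius 1/144; x2: center (1/4, -1/2), radius 1/12; x3: center (-13/48, -13/48), radius 1/144

Affine substitution under beta: radii multiply and x-centers shift.
x1 passes through 2 substitutions, ending at center (-11/48, -7/24), radius 1/144
x3 passes through 2 substitutions, ending at center (-13/48, -13/48), radius 1/144
x2 passes through 1 substitution, ending at center (1/4, -1/2), radius 1/12


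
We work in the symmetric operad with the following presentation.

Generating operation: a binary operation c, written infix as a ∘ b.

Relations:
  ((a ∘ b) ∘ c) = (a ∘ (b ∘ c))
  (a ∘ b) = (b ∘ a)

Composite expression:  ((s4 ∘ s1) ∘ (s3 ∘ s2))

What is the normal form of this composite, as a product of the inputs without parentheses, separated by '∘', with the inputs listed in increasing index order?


Any arrangement under c is one operation, so sort the s-inputs.
(s4 ∘ s1) linearizes to s4 ∘ s1
(s3 ∘ s2) linearizes to s3 ∘ s2
((s4 ∘ s1) ∘ (s3 ∘ s2)) linearizes to s4 ∘ s1 ∘ s3 ∘ s2
reordering the factors by index: s1 ∘ s2 ∘ s3 ∘ s4

s1 ∘ s2 ∘ s3 ∘ s4


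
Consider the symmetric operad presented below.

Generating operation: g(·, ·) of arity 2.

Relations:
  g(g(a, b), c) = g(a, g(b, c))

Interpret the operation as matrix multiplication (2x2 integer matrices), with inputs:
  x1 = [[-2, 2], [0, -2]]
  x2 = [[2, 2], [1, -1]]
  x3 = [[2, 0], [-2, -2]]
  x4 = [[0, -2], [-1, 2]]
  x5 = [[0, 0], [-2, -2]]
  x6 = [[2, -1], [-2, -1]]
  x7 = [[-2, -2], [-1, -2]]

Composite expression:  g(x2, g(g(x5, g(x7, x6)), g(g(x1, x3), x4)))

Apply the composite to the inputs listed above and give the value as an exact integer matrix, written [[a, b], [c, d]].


[[80, -64], [-40, 32]]

g(x7, x6) = [[0, 4], [2, 3]]
g(x5, g(x7, x6)) = [[0, 0], [-4, -14]]
g(x1, x3) = [[-8, -4], [4, 4]]
g(g(x1, x3), x4) = [[4, 8], [-4, 0]]
g(g(x5, g(x7, x6)), g(g(x1, x3), x4)) = [[0, 0], [40, -32]]
g(x2, g(g(x5, g(x7, x6)), g(g(x1, x3), x4))) = [[80, -64], [-40, 32]]


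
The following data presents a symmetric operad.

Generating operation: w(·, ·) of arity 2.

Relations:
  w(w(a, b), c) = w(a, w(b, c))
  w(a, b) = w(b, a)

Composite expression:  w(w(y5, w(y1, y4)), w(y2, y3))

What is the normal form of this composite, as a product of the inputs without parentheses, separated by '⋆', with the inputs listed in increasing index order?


y1 ⋆ y2 ⋆ y3 ⋆ y4 ⋆ y5


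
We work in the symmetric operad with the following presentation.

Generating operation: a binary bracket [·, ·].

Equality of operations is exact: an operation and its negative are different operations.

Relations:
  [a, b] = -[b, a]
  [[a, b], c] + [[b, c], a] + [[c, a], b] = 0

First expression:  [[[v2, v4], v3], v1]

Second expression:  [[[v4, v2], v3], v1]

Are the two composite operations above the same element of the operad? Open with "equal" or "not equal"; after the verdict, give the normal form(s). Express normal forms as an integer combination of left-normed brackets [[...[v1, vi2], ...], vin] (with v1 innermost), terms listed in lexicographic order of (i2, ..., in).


In normal form, the first expression is -[[[v1, v2], v4], v3] + [[[v1, v3], v2], v4] - [[[v1, v3], v4], v2] + [[[v1, v4], v2], v3]
In normal form, the second expression is [[[v1, v2], v4], v3] - [[[v1, v3], v2], v4] + [[[v1, v3], v4], v2] - [[[v1, v4], v2], v3]
They disagree, so not equal.

not equal: they reduce to -[[[v1, v2], v4], v3] + [[[v1, v3], v2], v4] - [[[v1, v3], v4], v2] + [[[v1, v4], v2], v3] and [[[v1, v2], v4], v3] - [[[v1, v3], v2], v4] + [[[v1, v3], v4], v2] - [[[v1, v4], v2], v3]


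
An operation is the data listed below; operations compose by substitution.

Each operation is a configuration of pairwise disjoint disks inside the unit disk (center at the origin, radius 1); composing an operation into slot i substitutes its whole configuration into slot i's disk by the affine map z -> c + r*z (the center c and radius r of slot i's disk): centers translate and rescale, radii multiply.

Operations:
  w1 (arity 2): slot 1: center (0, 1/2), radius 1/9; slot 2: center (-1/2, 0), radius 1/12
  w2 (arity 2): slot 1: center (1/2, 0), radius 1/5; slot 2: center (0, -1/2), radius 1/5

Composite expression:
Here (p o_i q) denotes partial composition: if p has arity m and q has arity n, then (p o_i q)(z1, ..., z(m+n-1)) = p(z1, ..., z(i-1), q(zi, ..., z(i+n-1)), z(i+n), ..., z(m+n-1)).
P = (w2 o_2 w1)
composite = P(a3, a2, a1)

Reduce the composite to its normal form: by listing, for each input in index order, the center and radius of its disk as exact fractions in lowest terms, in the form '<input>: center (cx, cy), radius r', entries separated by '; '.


Affine substitution under w2: radii multiply and a-centers shift.
a3: after 1 affine step, its disk has center (1/2, 0), radius 1/5
a2: after 2 affine steps, its disk has center (0, -2/5), radius 1/45
a1: after 2 affine steps, its disk has center (-1/10, -1/2), radius 1/60

a1: center (-1/10, -1/2), radius 1/60; a2: center (0, -2/5), radius 1/45; a3: center (1/2, 0), radius 1/5


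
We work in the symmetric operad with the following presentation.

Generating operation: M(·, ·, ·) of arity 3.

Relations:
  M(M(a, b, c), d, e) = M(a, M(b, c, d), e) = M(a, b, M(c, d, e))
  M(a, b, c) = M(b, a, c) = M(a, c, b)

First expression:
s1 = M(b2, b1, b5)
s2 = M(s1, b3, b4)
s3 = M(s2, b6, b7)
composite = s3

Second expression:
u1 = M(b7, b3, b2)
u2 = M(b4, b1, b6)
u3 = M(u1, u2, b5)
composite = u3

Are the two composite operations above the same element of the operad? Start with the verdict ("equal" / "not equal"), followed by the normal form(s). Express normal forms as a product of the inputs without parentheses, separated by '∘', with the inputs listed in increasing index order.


equal; both compose to b1 ∘ b2 ∘ b3 ∘ b4 ∘ b5 ∘ b6 ∘ b7

Reducing the first expression gives b1 ∘ b2 ∘ b3 ∘ b4 ∘ b5 ∘ b6 ∘ b7
Reducing the second expression gives b1 ∘ b2 ∘ b3 ∘ b4 ∘ b5 ∘ b6 ∘ b7
Same normal form: equal.


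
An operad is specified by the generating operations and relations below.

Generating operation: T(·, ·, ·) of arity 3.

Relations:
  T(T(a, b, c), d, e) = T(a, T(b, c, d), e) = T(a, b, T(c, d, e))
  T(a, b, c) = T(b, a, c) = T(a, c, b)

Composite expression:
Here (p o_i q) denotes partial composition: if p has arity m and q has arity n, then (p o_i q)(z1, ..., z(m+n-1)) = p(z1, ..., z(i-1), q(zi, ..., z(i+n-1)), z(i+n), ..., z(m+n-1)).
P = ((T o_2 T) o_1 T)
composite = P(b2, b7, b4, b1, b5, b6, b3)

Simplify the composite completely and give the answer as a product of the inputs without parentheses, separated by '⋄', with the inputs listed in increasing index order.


Reordering under T is free, so list the b-inputs canonically.
T(b2, b7, b4) flattens to b2 ⋄ b7 ⋄ b4
T(b1, b5, b6) flattens to b1 ⋄ b5 ⋄ b6
T(T(b2, b7, b4), T(b1, b5, b6), b3) flattens to b2 ⋄ b7 ⋄ b4 ⋄ b1 ⋄ b5 ⋄ b6 ⋄ b3
rearranged into index order: b1 ⋄ b2 ⋄ b3 ⋄ b4 ⋄ b5 ⋄ b6 ⋄ b7

b1 ⋄ b2 ⋄ b3 ⋄ b4 ⋄ b5 ⋄ b6 ⋄ b7


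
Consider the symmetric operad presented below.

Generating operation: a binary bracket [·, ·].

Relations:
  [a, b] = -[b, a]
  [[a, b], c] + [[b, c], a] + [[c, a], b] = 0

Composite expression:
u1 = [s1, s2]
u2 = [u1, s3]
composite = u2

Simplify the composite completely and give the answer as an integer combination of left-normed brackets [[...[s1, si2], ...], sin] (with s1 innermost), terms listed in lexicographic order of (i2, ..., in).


[[s1, s2], s3]

Expand each bracket as ab - ba; the s1-initial words give the coefficients.
Composite bracket: [[s1, s2], s3]
The bracket unfolds into 4 signed words via [a, b] = ab - ba (2^2 = 4).
Coefficients come from the s1-initial words:
  word s1s2s3 has sign +1, contributing +[[s1, s2], s3]


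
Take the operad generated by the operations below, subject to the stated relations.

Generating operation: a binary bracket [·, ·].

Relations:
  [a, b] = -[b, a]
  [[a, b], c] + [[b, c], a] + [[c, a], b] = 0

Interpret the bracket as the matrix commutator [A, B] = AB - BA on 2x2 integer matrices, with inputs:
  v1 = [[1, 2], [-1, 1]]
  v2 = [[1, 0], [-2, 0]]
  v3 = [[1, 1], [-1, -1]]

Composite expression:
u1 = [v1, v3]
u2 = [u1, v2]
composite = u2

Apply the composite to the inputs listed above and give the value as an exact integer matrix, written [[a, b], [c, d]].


[v1, v3] = [[-1, -4], [-2, 1]]
[[v1, v3], v2] = [[8, 4], [-6, -8]]

[[8, 4], [-6, -8]]


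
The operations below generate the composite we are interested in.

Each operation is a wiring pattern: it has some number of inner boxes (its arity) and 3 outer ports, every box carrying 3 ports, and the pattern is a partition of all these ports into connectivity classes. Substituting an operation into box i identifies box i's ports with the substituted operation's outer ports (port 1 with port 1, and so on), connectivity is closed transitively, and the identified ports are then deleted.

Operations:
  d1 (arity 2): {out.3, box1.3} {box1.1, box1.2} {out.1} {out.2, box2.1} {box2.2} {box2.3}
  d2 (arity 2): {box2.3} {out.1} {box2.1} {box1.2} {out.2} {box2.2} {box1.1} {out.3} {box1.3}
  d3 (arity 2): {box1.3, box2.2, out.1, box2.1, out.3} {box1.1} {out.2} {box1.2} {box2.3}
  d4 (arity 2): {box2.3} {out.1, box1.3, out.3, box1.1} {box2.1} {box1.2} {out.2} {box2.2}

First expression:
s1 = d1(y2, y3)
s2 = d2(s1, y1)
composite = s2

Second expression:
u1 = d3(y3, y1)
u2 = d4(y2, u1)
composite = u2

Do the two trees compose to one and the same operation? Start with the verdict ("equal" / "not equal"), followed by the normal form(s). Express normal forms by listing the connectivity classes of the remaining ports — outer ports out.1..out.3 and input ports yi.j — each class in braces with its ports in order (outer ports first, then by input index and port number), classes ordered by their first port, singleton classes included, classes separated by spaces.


The first composite normalizes to {out.1} {out.2} {out.3} {y1.1} {y1.2} {y1.3} {y2.1, y2.2} {y2.3} {y3.1} {y3.2} {y3.3}
The second composite normalizes to {out.1, out.3, y2.1, y2.3} {out.2} {y1.1, y1.2, y3.3} {y1.3} {y2.2} {y3.1} {y3.2}
Different reductions; not equal.

not equal; the first gives {out.1} {out.2} {out.3} {y1.1} {y1.2} {y1.3} {y2.1, y2.2} {y2.3} {y3.1} {y3.2} {y3.3} and the second {out.1, out.3, y2.1, y2.3} {out.2} {y1.1, y1.2, y3.3} {y1.3} {y2.2} {y3.1} {y3.2}


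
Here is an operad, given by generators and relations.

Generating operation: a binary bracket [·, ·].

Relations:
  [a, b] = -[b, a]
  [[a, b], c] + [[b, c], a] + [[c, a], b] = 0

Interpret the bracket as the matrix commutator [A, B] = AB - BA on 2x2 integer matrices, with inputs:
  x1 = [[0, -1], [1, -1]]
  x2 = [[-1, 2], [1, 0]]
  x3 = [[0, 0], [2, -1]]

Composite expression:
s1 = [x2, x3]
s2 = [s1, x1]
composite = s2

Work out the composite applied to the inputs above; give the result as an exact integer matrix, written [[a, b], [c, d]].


[x2, x3] = [[4, -2], [3, -4]]
[[x2, x3], x1] = [[1, -6], [-5, -1]]

[[1, -6], [-5, -1]]


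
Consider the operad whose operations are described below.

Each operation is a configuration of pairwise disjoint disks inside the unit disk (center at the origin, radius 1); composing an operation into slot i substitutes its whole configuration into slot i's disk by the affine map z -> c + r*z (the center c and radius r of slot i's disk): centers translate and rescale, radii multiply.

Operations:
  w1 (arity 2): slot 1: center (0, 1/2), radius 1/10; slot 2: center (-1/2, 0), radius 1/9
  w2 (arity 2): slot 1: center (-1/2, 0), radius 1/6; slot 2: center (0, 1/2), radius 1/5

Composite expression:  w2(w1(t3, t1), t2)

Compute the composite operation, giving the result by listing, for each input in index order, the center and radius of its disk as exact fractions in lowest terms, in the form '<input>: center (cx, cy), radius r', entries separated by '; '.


t1: center (-7/12, 0), radius 1/54; t2: center (0, 1/2), radius 1/5; t3: center (-1/2, 1/12), radius 1/60

Nesting under w2 composes maps z -> c + r*z down each t-path.
for t3, the 2-step affine chain lands on center (-1/2, 1/12), radius 1/60
for t1, the 2-step affine chain lands on center (-7/12, 0), radius 1/54
for t2, the 1-step affine chain lands on center (0, 1/2), radius 1/5


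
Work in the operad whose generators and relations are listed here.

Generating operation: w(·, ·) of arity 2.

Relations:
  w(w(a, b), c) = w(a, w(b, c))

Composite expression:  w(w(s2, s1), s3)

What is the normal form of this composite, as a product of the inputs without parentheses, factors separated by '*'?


s2 * s1 * s3

Every regrouping of w is equal, so read the s-inputs in written order.
w(s2, s1) linearizes to s2 * s1
w(w(s2, s1), s3) linearizes to s2 * s1 * s3


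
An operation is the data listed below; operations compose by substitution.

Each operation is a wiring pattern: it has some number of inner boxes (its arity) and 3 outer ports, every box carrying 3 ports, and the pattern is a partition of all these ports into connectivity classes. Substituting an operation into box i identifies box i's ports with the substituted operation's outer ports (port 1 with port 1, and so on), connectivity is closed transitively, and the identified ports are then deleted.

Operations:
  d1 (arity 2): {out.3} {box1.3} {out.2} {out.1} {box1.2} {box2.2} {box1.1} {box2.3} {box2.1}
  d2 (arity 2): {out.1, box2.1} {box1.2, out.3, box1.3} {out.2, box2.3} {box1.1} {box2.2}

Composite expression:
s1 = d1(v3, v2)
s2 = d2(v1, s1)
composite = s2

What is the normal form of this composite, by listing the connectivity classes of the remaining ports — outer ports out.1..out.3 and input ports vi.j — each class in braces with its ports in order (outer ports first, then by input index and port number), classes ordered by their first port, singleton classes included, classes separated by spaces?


{out.1} {out.2} {out.3, v1.2, v1.3} {v1.1} {v2.1} {v2.2} {v2.3} {v3.1} {v3.2} {v3.3}

Reachability decides: close wires over d2-identified ports.
stage d1: inputs (v3, v2), connectivity {out.1} {out.2} {out.3} {v2.1} {v2.2} {v2.3} {v3.1} {v3.2} {v3.3}, out.j its boundary
stage d2: inputs (v1, v3, v2), connectivity {out.1} {out.2} {out.3, v1.2, v1.3} {v1.1} {v2.1} {v2.2} {v2.3} {v3.1} {v3.2} {v3.3}, out.j its boundary


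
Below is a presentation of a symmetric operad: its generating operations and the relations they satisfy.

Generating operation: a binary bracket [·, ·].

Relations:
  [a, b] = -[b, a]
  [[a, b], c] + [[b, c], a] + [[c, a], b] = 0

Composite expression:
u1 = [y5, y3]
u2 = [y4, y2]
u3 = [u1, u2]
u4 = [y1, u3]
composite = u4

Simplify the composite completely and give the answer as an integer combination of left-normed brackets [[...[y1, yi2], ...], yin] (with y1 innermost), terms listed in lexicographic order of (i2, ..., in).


Antisymmetry and Jacobi reduce to y1-anchored left-normed brackets.
Composite bracket: [y1, [[y5, y3], [y4, y2]]]
Under [a, b] = ab - ba we get 16 signed associative words (2^4 = 16).
The y1-initial words carry the normal form:
  y1y2y4y3y5 appears with sign -1, giving the term -[[[[y1, y2], y4], y3], y5]
  y1y2y4y5y3 appears with sign +1, giving the term +[[[[y1, y2], y4], y5], y3]
  y1y3y5y2y4 appears with sign +1, giving the term +[[[[y1, y3], y5], y2], y4]
  y1y3y5y4y2 appears with sign -1, giving the term -[[[[y1, y3], y5], y4], y2]
  y1y4y2y3y5 appears with sign +1, giving the term +[[[[y1, y4], y2], y3], y5]
  y1y4y2y5y3 appears with sign -1, giving the term -[[[[y1, y4], y2], y5], y3]
  y1y5y3y2y4 appears with sign -1, giving the term -[[[[y1, y5], y3], y2], y4]
  y1y5y3y4y2 appears with sign +1, giving the term +[[[[y1, y5], y3], y4], y2]

-[[[[y1, y2], y4], y3], y5] + [[[[y1, y2], y4], y5], y3] + [[[[y1, y3], y5], y2], y4] - [[[[y1, y3], y5], y4], y2] + [[[[y1, y4], y2], y3], y5] - [[[[y1, y4], y2], y5], y3] - [[[[y1, y5], y3], y2], y4] + [[[[y1, y5], y3], y4], y2]


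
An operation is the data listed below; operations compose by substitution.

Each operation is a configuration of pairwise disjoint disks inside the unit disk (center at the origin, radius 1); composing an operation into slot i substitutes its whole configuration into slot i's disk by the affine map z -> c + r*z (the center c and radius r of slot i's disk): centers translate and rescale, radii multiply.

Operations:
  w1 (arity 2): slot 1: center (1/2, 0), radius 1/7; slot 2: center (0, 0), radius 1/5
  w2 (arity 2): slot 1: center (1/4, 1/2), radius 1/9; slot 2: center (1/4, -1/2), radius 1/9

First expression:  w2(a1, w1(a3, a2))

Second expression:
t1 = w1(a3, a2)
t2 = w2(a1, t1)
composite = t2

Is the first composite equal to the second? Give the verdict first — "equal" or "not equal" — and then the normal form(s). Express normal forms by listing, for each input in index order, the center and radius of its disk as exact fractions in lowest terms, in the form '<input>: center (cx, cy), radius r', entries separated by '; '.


equal; the common form is a1: center (1/4, 1/2), radius 1/9; a2: center (1/4, -1/2), radius 1/45; a3: center (11/36, -1/2), radius 1/63

The first expression reduces to a1: center (1/4, 1/2), radius 1/9; a2: center (1/4, -1/2), radius 1/45; a3: center (11/36, -1/2), radius 1/63
The second expression reduces to a1: center (1/4, 1/2), radius 1/9; a2: center (1/4, -1/2), radius 1/45; a3: center (11/36, -1/2), radius 1/63
Same normal form: equal.


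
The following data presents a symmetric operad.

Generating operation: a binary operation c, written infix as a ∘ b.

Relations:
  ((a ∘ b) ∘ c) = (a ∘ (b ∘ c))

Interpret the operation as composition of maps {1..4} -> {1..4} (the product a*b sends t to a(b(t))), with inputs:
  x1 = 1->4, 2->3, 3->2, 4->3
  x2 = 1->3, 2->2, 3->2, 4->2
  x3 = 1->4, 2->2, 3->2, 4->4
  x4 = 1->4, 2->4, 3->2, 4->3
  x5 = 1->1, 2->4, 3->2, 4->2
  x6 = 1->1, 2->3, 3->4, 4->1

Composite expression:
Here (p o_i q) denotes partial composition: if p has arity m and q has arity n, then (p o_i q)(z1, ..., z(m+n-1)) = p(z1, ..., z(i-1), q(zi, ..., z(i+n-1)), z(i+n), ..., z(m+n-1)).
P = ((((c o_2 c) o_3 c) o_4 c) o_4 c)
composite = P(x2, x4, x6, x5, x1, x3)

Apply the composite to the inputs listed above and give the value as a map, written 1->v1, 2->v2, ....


1->2, 2->2, 3->2, 4->2

(x5 ∘ x1) = 1->2, 2->2, 3->4, 4->2
((x5 ∘ x1) ∘ x3) = 1->2, 2->2, 3->2, 4->2
(x6 ∘ ((x5 ∘ x1) ∘ x3)) = 1->3, 2->3, 3->3, 4->3
(x4 ∘ (x6 ∘ ((x5 ∘ x1) ∘ x3))) = 1->2, 2->2, 3->2, 4->2
(x2 ∘ (x4 ∘ (x6 ∘ ((x5 ∘ x1) ∘ x3)))) = 1->2, 2->2, 3->2, 4->2


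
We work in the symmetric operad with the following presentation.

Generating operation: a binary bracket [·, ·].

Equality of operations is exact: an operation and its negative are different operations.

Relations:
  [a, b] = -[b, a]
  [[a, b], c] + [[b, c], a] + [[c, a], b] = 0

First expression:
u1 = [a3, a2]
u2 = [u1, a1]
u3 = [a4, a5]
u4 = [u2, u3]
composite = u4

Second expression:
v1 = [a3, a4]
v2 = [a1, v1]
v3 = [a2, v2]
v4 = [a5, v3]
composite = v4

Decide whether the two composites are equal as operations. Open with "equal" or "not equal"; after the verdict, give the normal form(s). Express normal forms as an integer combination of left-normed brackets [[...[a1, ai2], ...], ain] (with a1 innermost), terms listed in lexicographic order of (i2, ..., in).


The first expression reduces to [[[[a1, a2], a3], a4], a5] - [[[[a1, a2], a3], a5], a4] - [[[[a1, a3], a2], a4], a5] + [[[[a1, a3], a2], a5], a4]
The second expression reduces to [[[[a1, a3], a4], a2], a5] - [[[[a1, a4], a3], a2], a5]
They disagree, so not equal.

not equal — first [[[[a1, a2], a3], a4], a5] - [[[[a1, a2], a3], a5], a4] - [[[[a1, a3], a2], a4], a5] + [[[[a1, a3], a2], a5], a4], second [[[[a1, a3], a4], a2], a5] - [[[[a1, a4], a3], a2], a5]


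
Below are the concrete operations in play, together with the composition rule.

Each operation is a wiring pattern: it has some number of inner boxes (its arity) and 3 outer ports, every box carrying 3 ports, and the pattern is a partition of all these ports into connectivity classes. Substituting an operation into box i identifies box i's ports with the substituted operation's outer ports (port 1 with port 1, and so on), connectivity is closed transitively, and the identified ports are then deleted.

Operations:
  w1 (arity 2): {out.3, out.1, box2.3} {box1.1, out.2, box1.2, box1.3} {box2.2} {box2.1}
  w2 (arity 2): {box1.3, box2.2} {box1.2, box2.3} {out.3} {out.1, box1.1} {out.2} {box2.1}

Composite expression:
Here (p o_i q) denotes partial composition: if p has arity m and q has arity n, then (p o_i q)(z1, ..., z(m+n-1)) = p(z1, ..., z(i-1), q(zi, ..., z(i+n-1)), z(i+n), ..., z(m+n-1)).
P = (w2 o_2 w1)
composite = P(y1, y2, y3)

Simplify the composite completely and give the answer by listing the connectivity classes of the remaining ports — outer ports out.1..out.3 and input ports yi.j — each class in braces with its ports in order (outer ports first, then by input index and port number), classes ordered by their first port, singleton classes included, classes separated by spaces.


{out.1, y1.1} {out.2} {out.3} {y1.2, y3.3} {y1.3, y2.1, y2.2, y2.3} {y3.1} {y3.2}

Reachability decides: close wires over w2-identified ports.
composing w1 on (y2, y3), with out.j its own outer ports: {out.1, out.3, y3.3} {out.2, y2.1, y2.2, y2.3} {y3.1} {y3.2}
composing w2 on (y1, y2, y3), with out.j its own outer ports: {out.1, y1.1} {out.2} {out.3} {y1.2, y3.3} {y1.3, y2.1, y2.2, y2.3} {y3.1} {y3.2}


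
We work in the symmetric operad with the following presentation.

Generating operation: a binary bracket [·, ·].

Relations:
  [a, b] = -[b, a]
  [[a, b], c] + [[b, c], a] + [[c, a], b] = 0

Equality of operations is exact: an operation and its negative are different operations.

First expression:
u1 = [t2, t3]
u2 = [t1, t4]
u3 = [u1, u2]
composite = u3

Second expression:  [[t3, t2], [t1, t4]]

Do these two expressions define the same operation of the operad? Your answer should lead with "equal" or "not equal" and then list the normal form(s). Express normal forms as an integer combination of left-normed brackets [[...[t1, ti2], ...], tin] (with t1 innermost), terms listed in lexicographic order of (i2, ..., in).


not equal; the first gives -[[[t1, t4], t2], t3] + [[[t1, t4], t3], t2] and the second [[[t1, t4], t2], t3] - [[[t1, t4], t3], t2]


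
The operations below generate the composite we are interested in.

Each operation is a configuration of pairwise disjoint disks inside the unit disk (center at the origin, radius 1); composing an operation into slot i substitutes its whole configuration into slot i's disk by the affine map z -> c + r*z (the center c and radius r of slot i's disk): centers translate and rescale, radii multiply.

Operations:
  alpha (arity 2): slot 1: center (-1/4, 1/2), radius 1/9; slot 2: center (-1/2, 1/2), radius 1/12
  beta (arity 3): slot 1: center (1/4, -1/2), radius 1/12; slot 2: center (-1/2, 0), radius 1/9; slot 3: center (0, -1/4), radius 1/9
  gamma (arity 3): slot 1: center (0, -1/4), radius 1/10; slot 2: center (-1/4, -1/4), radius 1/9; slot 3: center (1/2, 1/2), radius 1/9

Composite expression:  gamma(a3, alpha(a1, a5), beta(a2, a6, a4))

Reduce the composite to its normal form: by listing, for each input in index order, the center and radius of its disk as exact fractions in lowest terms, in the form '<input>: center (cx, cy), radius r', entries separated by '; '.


Follow each a-input down from gamma: c' goes to c + r*c', radius to r*r'.
a3: after 1 affine step, its disk has center (0, -1/4), radius 1/10
a1: after 2 affine steps, its disk has center (-5/18, -7/36), radius 1/81
a5: after 2 affine steps, its disk has center (-11/36, -7/36), radius 1/108
a2: after 2 affine steps, its disk has center (19/36, 4/9), radius 1/108
a6: after 2 affine steps, its disk has center (4/9, 1/2), radius 1/81
a4: after 2 affine steps, its disk has center (1/2, 17/36), radius 1/81

a1: center (-5/18, -7/36), radius 1/81; a2: center (19/36, 4/9), radius 1/108; a3: center (0, -1/4), radius 1/10; a4: center (1/2, 17/36), radius 1/81; a5: center (-11/36, -7/36), radius 1/108; a6: center (4/9, 1/2), radius 1/81


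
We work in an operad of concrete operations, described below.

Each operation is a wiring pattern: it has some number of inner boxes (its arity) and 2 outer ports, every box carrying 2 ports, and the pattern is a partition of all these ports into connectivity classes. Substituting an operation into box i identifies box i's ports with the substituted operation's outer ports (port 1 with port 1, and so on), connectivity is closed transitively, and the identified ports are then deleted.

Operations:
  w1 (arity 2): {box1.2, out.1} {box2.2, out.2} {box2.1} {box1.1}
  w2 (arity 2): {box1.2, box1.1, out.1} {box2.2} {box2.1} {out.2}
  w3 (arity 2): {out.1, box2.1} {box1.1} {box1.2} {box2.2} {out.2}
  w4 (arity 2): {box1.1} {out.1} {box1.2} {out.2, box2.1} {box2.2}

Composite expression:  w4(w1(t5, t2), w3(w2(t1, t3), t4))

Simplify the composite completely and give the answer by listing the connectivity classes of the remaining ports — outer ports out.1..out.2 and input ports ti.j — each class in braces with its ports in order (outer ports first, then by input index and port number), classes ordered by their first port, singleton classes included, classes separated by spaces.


{out.1} {out.2, t4.1} {t1.1, t1.2} {t2.1} {t2.2} {t3.1} {t3.2} {t4.2} {t5.1} {t5.2}


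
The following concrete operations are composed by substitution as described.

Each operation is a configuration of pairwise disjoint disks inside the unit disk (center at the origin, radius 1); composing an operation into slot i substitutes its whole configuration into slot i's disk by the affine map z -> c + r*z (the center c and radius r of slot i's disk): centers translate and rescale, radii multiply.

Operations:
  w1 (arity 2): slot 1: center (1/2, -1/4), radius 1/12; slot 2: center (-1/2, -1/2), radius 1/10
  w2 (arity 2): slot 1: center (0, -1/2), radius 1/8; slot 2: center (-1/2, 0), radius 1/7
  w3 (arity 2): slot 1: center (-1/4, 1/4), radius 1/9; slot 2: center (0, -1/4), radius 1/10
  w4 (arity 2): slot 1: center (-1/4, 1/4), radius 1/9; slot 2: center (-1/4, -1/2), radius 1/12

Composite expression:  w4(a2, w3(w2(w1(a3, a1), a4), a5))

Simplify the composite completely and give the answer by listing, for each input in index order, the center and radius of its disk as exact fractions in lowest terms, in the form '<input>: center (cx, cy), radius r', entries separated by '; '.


a1: center (-469/1728, -31/64), radius 1/8640; a2: center (-1/4, 1/4), radius 1/9; a3: center (-467/1728, -1673/3456), radius 1/10368; a4: center (-119/432, -23/48), radius 1/756; a5: center (-1/4, -25/48), radius 1/120


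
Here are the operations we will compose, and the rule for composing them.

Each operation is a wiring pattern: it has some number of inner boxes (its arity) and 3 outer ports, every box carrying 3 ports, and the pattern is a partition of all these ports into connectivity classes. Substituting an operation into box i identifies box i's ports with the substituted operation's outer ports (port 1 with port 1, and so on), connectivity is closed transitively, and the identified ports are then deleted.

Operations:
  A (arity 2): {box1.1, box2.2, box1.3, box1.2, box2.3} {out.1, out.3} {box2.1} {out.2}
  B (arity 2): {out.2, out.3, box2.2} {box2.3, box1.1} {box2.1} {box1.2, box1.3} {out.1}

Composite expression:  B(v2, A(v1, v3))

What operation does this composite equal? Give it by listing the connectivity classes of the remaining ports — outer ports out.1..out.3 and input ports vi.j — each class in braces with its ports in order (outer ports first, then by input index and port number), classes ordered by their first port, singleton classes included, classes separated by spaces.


{out.1} {out.2, out.3} {v1.1, v1.2, v1.3, v3.2, v3.3} {v2.1} {v2.2, v2.3} {v3.1}

After gluing at B, chains via deleted ports link the v-ports.
the subtree at A composes to {out.1, out.3} {out.2} {v1.1, v1.2, v1.3, v3.2, v3.3} {v3.1} on (v1, v3); out.j = own outer ports
the subtree at B composes to {out.1} {out.2, out.3} {v1.1, v1.2, v1.3, v3.2, v3.3} {v2.1} {v2.2, v2.3} {v3.1} on (v2, v1, v3); out.j = own outer ports


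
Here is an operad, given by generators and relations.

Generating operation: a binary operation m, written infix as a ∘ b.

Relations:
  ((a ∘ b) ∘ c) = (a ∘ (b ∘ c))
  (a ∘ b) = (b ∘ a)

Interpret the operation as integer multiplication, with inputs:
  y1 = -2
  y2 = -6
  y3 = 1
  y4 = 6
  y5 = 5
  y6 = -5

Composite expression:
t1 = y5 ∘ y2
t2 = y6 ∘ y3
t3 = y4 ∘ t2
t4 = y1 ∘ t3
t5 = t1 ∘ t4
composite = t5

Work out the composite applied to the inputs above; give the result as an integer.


(y5 ∘ y2) = -30
(y6 ∘ y3) = -5
(y4 ∘ (y6 ∘ y3)) = -30
(y1 ∘ (y4 ∘ (y6 ∘ y3))) = 60
((y5 ∘ y2) ∘ (y1 ∘ (y4 ∘ (y6 ∘ y3)))) = -1800

-1800


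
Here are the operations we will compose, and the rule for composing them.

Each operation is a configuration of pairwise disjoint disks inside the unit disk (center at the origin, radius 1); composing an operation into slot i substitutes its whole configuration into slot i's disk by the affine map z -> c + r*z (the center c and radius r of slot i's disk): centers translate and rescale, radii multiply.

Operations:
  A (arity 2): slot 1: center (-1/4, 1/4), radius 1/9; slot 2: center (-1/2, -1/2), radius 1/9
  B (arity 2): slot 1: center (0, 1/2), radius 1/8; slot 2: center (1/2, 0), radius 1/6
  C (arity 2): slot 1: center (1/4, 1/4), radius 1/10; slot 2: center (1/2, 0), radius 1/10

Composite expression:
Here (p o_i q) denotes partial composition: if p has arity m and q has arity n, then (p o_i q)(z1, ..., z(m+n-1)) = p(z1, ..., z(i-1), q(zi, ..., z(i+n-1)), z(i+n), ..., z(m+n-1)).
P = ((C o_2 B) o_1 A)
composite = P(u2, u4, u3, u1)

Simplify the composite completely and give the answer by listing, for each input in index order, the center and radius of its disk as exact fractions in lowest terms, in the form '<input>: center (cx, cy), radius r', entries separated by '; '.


u1: center (11/20, 0), radius 1/60; u2: center (9/40, 11/40), radius 1/90; u3: center (1/2, 1/20), radius 1/80; u4: center (1/5, 1/5), radius 1/90

Below C, radii multiply path by path; the u-disk centers shift.
input u2: composing its 2 substitution steps yields center (9/40, 11/40), radius 1/90
input u4: composing its 2 substitution steps yields center (1/5, 1/5), radius 1/90
input u3: composing its 2 substitution steps yields center (1/2, 1/20), radius 1/80
input u1: composing its 2 substitution steps yields center (11/20, 0), radius 1/60


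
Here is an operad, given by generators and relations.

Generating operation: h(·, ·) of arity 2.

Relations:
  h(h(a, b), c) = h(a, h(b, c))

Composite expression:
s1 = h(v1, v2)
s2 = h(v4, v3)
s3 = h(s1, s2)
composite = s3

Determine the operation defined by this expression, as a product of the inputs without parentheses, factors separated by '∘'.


Every regrouping of h is equal, so read the v-inputs in written order.
h(v1, v2) reduces to v1 ∘ v2
h(v4, v3) reduces to v4 ∘ v3
h(h(v1, v2), h(v4, v3)) reduces to v1 ∘ v2 ∘ v4 ∘ v3

v1 ∘ v2 ∘ v4 ∘ v3


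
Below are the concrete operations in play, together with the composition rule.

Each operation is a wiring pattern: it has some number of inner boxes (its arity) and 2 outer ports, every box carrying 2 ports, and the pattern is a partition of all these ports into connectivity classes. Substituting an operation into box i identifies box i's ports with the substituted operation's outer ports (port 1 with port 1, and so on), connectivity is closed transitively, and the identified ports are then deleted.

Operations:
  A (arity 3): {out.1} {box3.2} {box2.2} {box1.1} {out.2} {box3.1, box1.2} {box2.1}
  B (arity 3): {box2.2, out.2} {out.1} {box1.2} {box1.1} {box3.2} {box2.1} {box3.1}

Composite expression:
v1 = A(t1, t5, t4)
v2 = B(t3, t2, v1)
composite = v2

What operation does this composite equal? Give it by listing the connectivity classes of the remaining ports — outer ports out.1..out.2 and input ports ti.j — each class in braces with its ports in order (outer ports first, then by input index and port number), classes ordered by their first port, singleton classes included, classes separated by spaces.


{out.1} {out.2, t2.2} {t1.1} {t1.2, t4.1} {t2.1} {t3.1} {t3.2} {t4.2} {t5.1} {t5.2}


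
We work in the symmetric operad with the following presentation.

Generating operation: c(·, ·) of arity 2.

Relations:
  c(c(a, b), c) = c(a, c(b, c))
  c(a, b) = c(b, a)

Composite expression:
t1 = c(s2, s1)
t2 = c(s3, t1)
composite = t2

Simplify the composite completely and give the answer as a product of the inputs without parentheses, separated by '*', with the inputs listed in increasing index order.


Shape and order are irrelevant to c; the s-input set decides.
c(s2, s1) unparenthesizes to s2 * s1
c(s3, c(s2, s1)) unparenthesizes to s3 * s2 * s1
the factors in increasing index order: s1 * s2 * s3

s1 * s2 * s3


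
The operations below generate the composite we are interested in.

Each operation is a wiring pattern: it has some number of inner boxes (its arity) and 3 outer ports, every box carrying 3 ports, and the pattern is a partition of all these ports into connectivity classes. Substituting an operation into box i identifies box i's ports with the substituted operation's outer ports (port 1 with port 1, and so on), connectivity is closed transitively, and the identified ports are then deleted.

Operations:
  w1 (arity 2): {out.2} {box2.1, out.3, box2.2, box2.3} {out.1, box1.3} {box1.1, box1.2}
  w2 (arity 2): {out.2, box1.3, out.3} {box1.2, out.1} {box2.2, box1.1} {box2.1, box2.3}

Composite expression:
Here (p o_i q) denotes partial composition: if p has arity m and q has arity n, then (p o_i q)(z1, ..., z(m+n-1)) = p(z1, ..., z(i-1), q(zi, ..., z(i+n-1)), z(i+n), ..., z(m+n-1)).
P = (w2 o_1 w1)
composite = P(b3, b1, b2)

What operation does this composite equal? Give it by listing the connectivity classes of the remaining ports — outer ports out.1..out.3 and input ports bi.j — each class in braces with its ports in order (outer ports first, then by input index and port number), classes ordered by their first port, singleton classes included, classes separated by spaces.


Treat the ports identified at w2 as solder joints: merge, then drop.
w1 over (b3, b1) gives {out.1, b3.3} {out.2} {out.3, b1.1, b1.2, b1.3} {b3.1, b3.2}, out.j being that stage's outer ports
w2 over (b3, b1, b2) gives {out.1} {out.2, out.3, b1.1, b1.2, b1.3} {b2.1, b2.3} {b2.2, b3.3} {b3.1, b3.2}, out.j being that stage's outer ports

{out.1} {out.2, out.3, b1.1, b1.2, b1.3} {b2.1, b2.3} {b2.2, b3.3} {b3.1, b3.2}
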